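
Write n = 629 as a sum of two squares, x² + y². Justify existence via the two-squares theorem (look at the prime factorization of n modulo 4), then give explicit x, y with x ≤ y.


Step 1: Factor n = 629 = 17 · 37.
Step 2: Check the mod-4 condition on each prime factor: 17 ≡ 1 (mod 4), exponent 1; 37 ≡ 1 (mod 4), exponent 1.
All primes ≡ 3 (mod 4) appear to even exponent (or don't appear), so by the two-squares theorem n IS expressible as a sum of two squares.
Step 3: Build a representation. Here n = 17 · 37 is a product of primes ≡ 1 (mod 4). Each prime p ≡ 1 (mod 4) is itself a sum of two squares; find a² by testing p − a² for a perfect square:
  17: 17 − 1² = 16 = 4² ⇒ 17 = 1² + 4².
  37: 37 − 1² = 36 = 6² ⇒ 37 = 1² + 6².
  Combine using the Brahmagupta–Fibonacci identity (a² + b²)(c² + d²) = (ac − bd)² + (ad + bc)² = (ac + bd)² + (ad − bc)²:
  17 · 37 = 629: from (1² + 4²)(1² + 6²), take (1·1 − 4·6, 1·6 + 4·1) = (1 − 24, 6 + 4) = (-23, 10); dropping signs (only squares matter) gives (23, 10); check 23² + 10² = 529 + 100 = 629 ✓.
Step 4: Order so x ≤ y and verify: 10² + 23² = 100 + 529 = 629 = n. ✓

n = 629 = 10² + 23² (one valid representation with x ≤ y).


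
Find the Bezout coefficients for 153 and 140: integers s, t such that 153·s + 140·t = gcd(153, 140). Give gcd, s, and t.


Euclidean algorithm on (153, 140) — divide until remainder is 0:
  153 = 1 · 140 + 13
  140 = 10 · 13 + 10
  13 = 1 · 10 + 3
  10 = 3 · 3 + 1
  3 = 3 · 1 + 0
gcd(153, 140) = 1.
Track Bezout coefficients alongside the remainders: start with r₀ = 153 = a·1 + b·0 (s = 1, t = 0) and r₁ = 140 = a·0 + b·1 (s = 0, t = 1); each new remainder r_{k+1} = r_{k-1} − q_k·r_k inherits s_{k+1} = s_{k-1} − q_k·s_k, t_{k+1} = t_{k-1} − q_k·t_k, so r_k = a·s_k + b·t_k at every step:
  q = 1: r = 13, s = 1 − 1·0 = 1, t = 0 − 1·1 = -1  (check: 153·1 + 140·(-1) = 13)
  q = 10: r = 10, s = 0 − 10·1 = -10, t = 1 − 10·(-1) = 11  (check: 153·(-10) + 140·11 = 10)
  q = 1: r = 3, s = 1 − 1·(-10) = 11, t = -1 − 1·11 = -12  (check: 153·11 + 140·(-12) = 3)
  q = 3: r = 1, s = -10 − 3·11 = -43, t = 11 − 3·(-12) = 47  (check: 153·(-43) + 140·47 = 1)
The row with r = 1 (the gcd) gives the Bezout coefficients s = -43, t = 47.
Result: 153 · (-43) + 140 · (47) = 1.

gcd(153, 140) = 1; s = -43, t = 47 (check: 153·(-43) + 140·47 = 1).


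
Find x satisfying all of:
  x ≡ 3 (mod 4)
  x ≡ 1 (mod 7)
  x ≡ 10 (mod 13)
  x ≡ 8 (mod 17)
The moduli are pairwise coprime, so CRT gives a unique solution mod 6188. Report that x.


Product of moduli M = 4 · 7 · 13 · 17 = 6188.
Merge one congruence at a time:
  Start: x ≡ 3 (mod 4).
  Combine with x ≡ 1 (mod 7); new modulus lcm = 28.
    Write x = 3 + 4·t and substitute into x ≡ 1 (mod 7): 4·t ≡ 1 − 3 = -2 (mod 7).
    Reduce coefficients mod 7: 4·t ≡ 5 (mod 7).
    The inverse of 4 mod 7 is 2 (since 4·2 = 8 = 1·7 + 1), so t ≡ 2·5 = 10 ≡ 3 (mod 7).
    Then x = 3 + 4·3 = 15, valid modulo lcm(4, 7) = 28: x ≡ 15 (mod 28).
  Combine with x ≡ 10 (mod 13); new modulus lcm = 364.
    Write x = 15 + 28·t and substitute into x ≡ 10 (mod 13): 28·t ≡ 10 − 15 = -5 (mod 13).
    Reduce coefficients mod 13: 2·t ≡ 8 (mod 13).
    The inverse of 2 mod 13 is 7 (since 2·7 = 14 = 1·13 + 1), so t ≡ 7·8 = 56 ≡ 4 (mod 13).
    Then x = 15 + 28·4 = 127, valid modulo lcm(28, 13) = 364: x ≡ 127 (mod 364).
  Combine with x ≡ 8 (mod 17); new modulus lcm = 6188.
    Write x = 127 + 364·t and substitute into x ≡ 8 (mod 17): 364·t ≡ 8 − 127 = -119 (mod 17).
    Reduce coefficients mod 17: 7·t ≡ 0 (mod 17).
    The inverse of 7 mod 17 is 5 (since 7·5 = 35 = 2·17 + 1), so t ≡ 5·0 = 0 ≡ 0 (mod 17).
    Then x = 127 + 364·0 = 127, valid modulo lcm(364, 17) = 6188: x ≡ 127 (mod 6188).
Verify against each original: 127 mod 4 = 3, 127 mod 7 = 1, 127 mod 13 = 10, 127 mod 17 = 8.

x ≡ 127 (mod 6188).


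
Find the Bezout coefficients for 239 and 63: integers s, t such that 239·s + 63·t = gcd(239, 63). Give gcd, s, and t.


Euclidean algorithm on (239, 63) — divide until remainder is 0:
  239 = 3 · 63 + 50
  63 = 1 · 50 + 13
  50 = 3 · 13 + 11
  13 = 1 · 11 + 2
  11 = 5 · 2 + 1
  2 = 2 · 1 + 0
gcd(239, 63) = 1.
Track Bezout coefficients alongside the remainders: start with r₀ = 239 = a·1 + b·0 (s = 1, t = 0) and r₁ = 63 = a·0 + b·1 (s = 0, t = 1); each new remainder r_{k+1} = r_{k-1} − q_k·r_k inherits s_{k+1} = s_{k-1} − q_k·s_k, t_{k+1} = t_{k-1} − q_k·t_k, so r_k = a·s_k + b·t_k at every step:
  q = 3: r = 50, s = 1 − 3·0 = 1, t = 0 − 3·1 = -3  (check: 239·1 + 63·(-3) = 50)
  q = 1: r = 13, s = 0 − 1·1 = -1, t = 1 − 1·(-3) = 4  (check: 239·(-1) + 63·4 = 13)
  q = 3: r = 11, s = 1 − 3·(-1) = 4, t = -3 − 3·4 = -15  (check: 239·4 + 63·(-15) = 11)
  q = 1: r = 2, s = -1 − 1·4 = -5, t = 4 − 1·(-15) = 19  (check: 239·(-5) + 63·19 = 2)
  q = 5: r = 1, s = 4 − 5·(-5) = 29, t = -15 − 5·19 = -110  (check: 239·29 + 63·(-110) = 1)
The row with r = 1 (the gcd) gives the Bezout coefficients s = 29, t = -110.
Result: 239 · (29) + 63 · (-110) = 1.

gcd(239, 63) = 1; s = 29, t = -110 (check: 239·29 + 63·(-110) = 1).


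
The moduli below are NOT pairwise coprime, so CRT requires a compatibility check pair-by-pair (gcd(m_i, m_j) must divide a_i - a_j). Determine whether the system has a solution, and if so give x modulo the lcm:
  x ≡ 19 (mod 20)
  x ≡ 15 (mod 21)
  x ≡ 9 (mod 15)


Moduli 20, 21, 15 are not pairwise coprime, so CRT works modulo lcm(m_i) when all pairwise compatibility conditions hold.
Pairwise compatibility: gcd(m_i, m_j) must divide a_i - a_j for every pair.
Merge one congruence at a time:
  Start: x ≡ 19 (mod 20).
  Combine with x ≡ 15 (mod 21): gcd(20, 21) = 1; 15 - 19 = -4, which IS divisible by 1, so compatible.
    Write x = 19 + 20·t and substitute into x ≡ 15 (mod 21): 20·t ≡ 15 − 19 = -4 (mod 21).
    Reduce coefficients mod 21: 20·t ≡ 17 (mod 21).
    The inverse of 20 mod 21 is 20 (since 20·20 = 400 = 19·21 + 1), so t ≡ 20·17 = 340 ≡ 4 (mod 21).
    Then x = 19 + 20·4 = 99, valid modulo lcm(20, 21) = 420: x ≡ 99 (mod 420).
  Combine with x ≡ 9 (mod 15): gcd(420, 15) = 15; 9 - 99 = -90, which IS divisible by 15, so compatible.
    Write x = 99 + 420·t and substitute into x ≡ 9 (mod 15): 420·t ≡ 9 − 99 = -90 (mod 15).
    Divide the congruence (and modulus) by g = 15: 28·t ≡ -6 (mod 1).
    Modulo 1 every t works; take t = 0.
    Then x = 99 + 420·0 = 99, valid modulo lcm(420, 15) = 420: x ≡ 99 (mod 420).
Verify: 99 mod 20 = 19, 99 mod 21 = 15, 99 mod 15 = 9.

x ≡ 99 (mod 420).


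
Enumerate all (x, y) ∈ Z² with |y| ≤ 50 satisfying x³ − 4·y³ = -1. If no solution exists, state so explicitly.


The equation is x³ - 4y³ = -1. For fixed y, x³ = 4·y³ − 1, so a solution requires the RHS to be a perfect cube.
Strategy: iterate y from -50 to 50, compute RHS = 4·y³ − 1, and check whether it is a (positive or negative) perfect cube.
Check small values of y:
  y = 0: RHS = -1 = (-1)³ ⇒ x = -1 works.
  y = 1: RHS = 3 is not a perfect cube.
  y = -1: RHS = -5 is not a perfect cube.
  y = 2: RHS = 31 is not a perfect cube.
  y = -2: RHS = -33 is not a perfect cube.
  y = 3: RHS = 107 is not a perfect cube.
  y = -3: RHS = -109 is not a perfect cube.
Continuing the search up to |y| = 50 finds no further solutions beyond those listed.
Collected solutions: (-1, 0).

Solutions (with |y| ≤ 50): (-1, 0).


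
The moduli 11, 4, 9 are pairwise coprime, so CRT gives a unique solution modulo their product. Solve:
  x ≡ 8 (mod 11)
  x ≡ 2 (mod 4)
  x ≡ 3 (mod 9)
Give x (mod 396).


Moduli 11, 4, 9 are pairwise coprime; by CRT there is a unique solution modulo M = 11 · 4 · 9 = 396.
Solve pairwise, accumulating the modulus:
  Start with x ≡ 8 (mod 11).
  Combine with x ≡ 2 (mod 4): since gcd(11, 4) = 1, we get a unique residue mod 44.
    Write x = 8 + 11·t and substitute into x ≡ 2 (mod 4): 11·t ≡ 2 − 8 = -6 (mod 4).
    Reduce coefficients mod 4: 3·t ≡ 2 (mod 4).
    The inverse of 3 mod 4 is 3 (since 3·3 = 9 = 2·4 + 1), so t ≡ 3·2 = 6 ≡ 2 (mod 4).
    Then x = 8 + 11·2 = 30, valid modulo lcm(11, 4) = 44: x ≡ 30 (mod 44).
  Combine with x ≡ 3 (mod 9): since gcd(44, 9) = 1, we get a unique residue mod 396.
    Write x = 30 + 44·t and substitute into x ≡ 3 (mod 9): 44·t ≡ 3 − 30 = -27 (mod 9).
    Reduce coefficients mod 9: 8·t ≡ 0 (mod 9).
    The inverse of 8 mod 9 is 8 (since 8·8 = 64 = 7·9 + 1), so t ≡ 8·0 = 0 ≡ 0 (mod 9).
    Then x = 30 + 44·0 = 30, valid modulo lcm(44, 9) = 396: x ≡ 30 (mod 396).
Verify: 30 mod 11 = 8 ✓, 30 mod 4 = 2 ✓, 30 mod 9 = 3 ✓.

x ≡ 30 (mod 396).


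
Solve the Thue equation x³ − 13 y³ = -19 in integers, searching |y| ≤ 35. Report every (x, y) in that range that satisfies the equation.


The equation is x³ - 13y³ = -19. For fixed y, x³ = 13·y³ − 19, so a solution requires the RHS to be a perfect cube.
Strategy: iterate y from -35 to 35, compute RHS = 13·y³ − 19, and check whether it is a (positive or negative) perfect cube.
Check small values of y:
  y = 0: RHS = -19 is not a perfect cube.
  y = 1: RHS = -6 is not a perfect cube.
  y = -1: RHS = -32 is not a perfect cube.
  y = 2: RHS = 85 is not a perfect cube.
  y = -2: RHS = -123 is not a perfect cube.
  y = 3: RHS = 332 is not a perfect cube.
  y = -3: RHS = -370 is not a perfect cube.
Continuing the search up to |y| = 35 finds no solutions either.
No (x, y) in the scanned range satisfies the equation.

No integer solutions with |y| ≤ 35.


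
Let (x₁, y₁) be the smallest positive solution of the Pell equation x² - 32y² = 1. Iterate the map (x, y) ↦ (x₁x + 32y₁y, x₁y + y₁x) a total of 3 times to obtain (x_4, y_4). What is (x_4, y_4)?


Step 1: Find the fundamental solution (x₁, y₁) of x² - 32y² = 1.
  Expand √32 as a continued fraction. a₀ = ⌊√32⌋ = 5; iterate m_{k+1} = d_k·a_k − m_k, d_{k+1} = (32 − m_{k+1}²)/d_k, a_{k+1} = ⌊(a₀ + m_{k+1})/d_{k+1}⌋ (starting m₀ = 0, d₀ = 1), with convergents p_k = a_k·p_{k-1} + p_{k-2}, q_k = a_k·q_{k-1} + q_{k-2} (p₋₁ = 1, q₋₁ = 0):
  k = 0: a₀ = 5; p₀/q₀ = 5/1; p₀² − 32·q₀² = 25 − 32 = -7.
  k = 1: m = 5, d = 7, a = ⌊(5 + 5)/7⌋ = 1; p/q = (1·5 + 1)/(1·1 + 0) = 6/1; p² − 32·q² = 36 − 32 = 4.
  k = 2: m = 2, d = 4, a = ⌊(5 + 2)/4⌋ = 1; p/q = (1·6 + 5)/(1·1 + 1) = 11/2; p² − 32·q² = 121 − 128 = -7.
  k = 3: m = 2, d = 7, a = ⌊(5 + 2)/7⌋ = 1; p/q = (1·11 + 6)/(1·2 + 1) = 17/3; p² − 32·q² = 289 − 288 = 1.
  The first convergent with p² − 32·q² = 1 gives the fundamental solution (x₁, y₁) = (17, 3).
Step 2: Apply the recurrence (x_{n+1}, y_{n+1}) = (x₁x_n + 32y₁y_n, x₁y_n + y₁x_n) repeatedly.
  From (x_1, y_1) = (17, 3): x_2 = 17·17 + 32·3·3 = 577; y_2 = 17·3 + 3·17 = 102.
  From (x_2, y_2) = (577, 102): x_3 = 17·577 + 32·3·102 = 19601; y_3 = 17·102 + 3·577 = 3465.
  From (x_3, y_3) = (19601, 3465): x_4 = 17·19601 + 32·3·3465 = 665857; y_4 = 17·3465 + 3·19601 = 117708.
Step 3: Verify x_4² - 32·y_4² = 443365544449 - 443365544448 = 1 (should be 1). ✓

(x_1, y_1) = (17, 3); (x_4, y_4) = (665857, 117708).


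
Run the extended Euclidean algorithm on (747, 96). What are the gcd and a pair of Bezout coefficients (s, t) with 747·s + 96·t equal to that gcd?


Euclidean algorithm on (747, 96) — divide until remainder is 0:
  747 = 7 · 96 + 75
  96 = 1 · 75 + 21
  75 = 3 · 21 + 12
  21 = 1 · 12 + 9
  12 = 1 · 9 + 3
  9 = 3 · 3 + 0
gcd(747, 96) = 3.
Track Bezout coefficients alongside the remainders: start with r₀ = 747 = a·1 + b·0 (s = 1, t = 0) and r₁ = 96 = a·0 + b·1 (s = 0, t = 1); each new remainder r_{k+1} = r_{k-1} − q_k·r_k inherits s_{k+1} = s_{k-1} − q_k·s_k, t_{k+1} = t_{k-1} − q_k·t_k, so r_k = a·s_k + b·t_k at every step:
  q = 7: r = 75, s = 1 − 7·0 = 1, t = 0 − 7·1 = -7  (check: 747·1 + 96·(-7) = 75)
  q = 1: r = 21, s = 0 − 1·1 = -1, t = 1 − 1·(-7) = 8  (check: 747·(-1) + 96·8 = 21)
  q = 3: r = 12, s = 1 − 3·(-1) = 4, t = -7 − 3·8 = -31  (check: 747·4 + 96·(-31) = 12)
  q = 1: r = 9, s = -1 − 1·4 = -5, t = 8 − 1·(-31) = 39  (check: 747·(-5) + 96·39 = 9)
  q = 1: r = 3, s = 4 − 1·(-5) = 9, t = -31 − 1·39 = -70  (check: 747·9 + 96·(-70) = 3)
The row with r = 3 (the gcd) gives the Bezout coefficients s = 9, t = -70.
Result: 747 · (9) + 96 · (-70) = 3.

gcd(747, 96) = 3; s = 9, t = -70 (check: 747·9 + 96·(-70) = 3).


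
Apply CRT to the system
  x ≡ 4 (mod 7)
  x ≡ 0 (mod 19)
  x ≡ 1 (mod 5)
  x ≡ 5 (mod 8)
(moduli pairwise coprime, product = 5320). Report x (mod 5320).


Product of moduli M = 7 · 19 · 5 · 8 = 5320.
Merge one congruence at a time:
  Start: x ≡ 4 (mod 7).
  Combine with x ≡ 0 (mod 19); new modulus lcm = 133.
    Write x = 4 + 7·t and substitute into x ≡ 0 (mod 19): 7·t ≡ 0 − 4 = -4 (mod 19).
    Reduce coefficients mod 19: 7·t ≡ 15 (mod 19).
    The inverse of 7 mod 19 is 11 (since 7·11 = 77 = 4·19 + 1), so t ≡ 11·15 = 165 ≡ 13 (mod 19).
    Then x = 4 + 7·13 = 95, valid modulo lcm(7, 19) = 133: x ≡ 95 (mod 133).
  Combine with x ≡ 1 (mod 5); new modulus lcm = 665.
    Write x = 95 + 133·t and substitute into x ≡ 1 (mod 5): 133·t ≡ 1 − 95 = -94 (mod 5).
    Reduce coefficients mod 5: 3·t ≡ 1 (mod 5).
    The inverse of 3 mod 5 is 2 (since 3·2 = 6 = 1·5 + 1), so t ≡ 2·1 = 2 ≡ 2 (mod 5).
    Then x = 95 + 133·2 = 361, valid modulo lcm(133, 5) = 665: x ≡ 361 (mod 665).
  Combine with x ≡ 5 (mod 8); new modulus lcm = 5320.
    Write x = 361 + 665·t and substitute into x ≡ 5 (mod 8): 665·t ≡ 5 − 361 = -356 (mod 8).
    Reduce coefficients mod 8: 1·t ≡ 4 (mod 8).
    So t ≡ 4 (mod 8).
    Then x = 361 + 665·4 = 3021, valid modulo lcm(665, 8) = 5320: x ≡ 3021 (mod 5320).
Verify against each original: 3021 mod 7 = 4, 3021 mod 19 = 0, 3021 mod 5 = 1, 3021 mod 8 = 5.

x ≡ 3021 (mod 5320).


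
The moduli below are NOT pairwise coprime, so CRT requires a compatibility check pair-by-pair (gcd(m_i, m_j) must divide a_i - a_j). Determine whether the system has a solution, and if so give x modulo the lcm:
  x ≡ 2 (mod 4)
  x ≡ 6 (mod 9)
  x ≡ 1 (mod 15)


Moduli 4, 9, 15 are not pairwise coprime, so CRT works modulo lcm(m_i) when all pairwise compatibility conditions hold.
Pairwise compatibility: gcd(m_i, m_j) must divide a_i - a_j for every pair.
Merge one congruence at a time:
  Start: x ≡ 2 (mod 4).
  Combine with x ≡ 6 (mod 9): gcd(4, 9) = 1; 6 - 2 = 4, which IS divisible by 1, so compatible.
    Write x = 2 + 4·t and substitute into x ≡ 6 (mod 9): 4·t ≡ 6 − 2 = 4 (mod 9).
    The inverse of 4 mod 9 is 7 (since 4·7 = 28 = 3·9 + 1), so t ≡ 7·4 = 28 ≡ 1 (mod 9).
    Then x = 2 + 4·1 = 6, valid modulo lcm(4, 9) = 36: x ≡ 6 (mod 36).
  Combine with x ≡ 1 (mod 15): gcd(36, 15) = 3, and 1 - 6 = -5 is NOT divisible by 3.
    ⇒ system is inconsistent (no integer solution).

No solution (the system is inconsistent).


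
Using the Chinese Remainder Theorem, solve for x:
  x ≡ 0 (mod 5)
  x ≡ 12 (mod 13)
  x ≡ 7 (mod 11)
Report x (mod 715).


Moduli 5, 13, 11 are pairwise coprime; by CRT there is a unique solution modulo M = 5 · 13 · 11 = 715.
Solve pairwise, accumulating the modulus:
  Start with x ≡ 0 (mod 5).
  Combine with x ≡ 12 (mod 13): since gcd(5, 13) = 1, we get a unique residue mod 65.
    Write x = 0 + 5·t and substitute into x ≡ 12 (mod 13): 5·t ≡ 12 − 0 = 12 (mod 13).
    The inverse of 5 mod 13 is 8 (since 5·8 = 40 = 3·13 + 1), so t ≡ 8·12 = 96 ≡ 5 (mod 13).
    Then x = 0 + 5·5 = 25, valid modulo lcm(5, 13) = 65: x ≡ 25 (mod 65).
  Combine with x ≡ 7 (mod 11): since gcd(65, 11) = 1, we get a unique residue mod 715.
    Write x = 25 + 65·t and substitute into x ≡ 7 (mod 11): 65·t ≡ 7 − 25 = -18 (mod 11).
    Reduce coefficients mod 11: 10·t ≡ 4 (mod 11).
    The inverse of 10 mod 11 is 10 (since 10·10 = 100 = 9·11 + 1), so t ≡ 10·4 = 40 ≡ 7 (mod 11).
    Then x = 25 + 65·7 = 480, valid modulo lcm(65, 11) = 715: x ≡ 480 (mod 715).
Verify: 480 mod 5 = 0 ✓, 480 mod 13 = 12 ✓, 480 mod 11 = 7 ✓.

x ≡ 480 (mod 715).


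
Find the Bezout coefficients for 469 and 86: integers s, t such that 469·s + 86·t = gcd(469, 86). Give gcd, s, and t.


Euclidean algorithm on (469, 86) — divide until remainder is 0:
  469 = 5 · 86 + 39
  86 = 2 · 39 + 8
  39 = 4 · 8 + 7
  8 = 1 · 7 + 1
  7 = 7 · 1 + 0
gcd(469, 86) = 1.
Track Bezout coefficients alongside the remainders: start with r₀ = 469 = a·1 + b·0 (s = 1, t = 0) and r₁ = 86 = a·0 + b·1 (s = 0, t = 1); each new remainder r_{k+1} = r_{k-1} − q_k·r_k inherits s_{k+1} = s_{k-1} − q_k·s_k, t_{k+1} = t_{k-1} − q_k·t_k, so r_k = a·s_k + b·t_k at every step:
  q = 5: r = 39, s = 1 − 5·0 = 1, t = 0 − 5·1 = -5  (check: 469·1 + 86·(-5) = 39)
  q = 2: r = 8, s = 0 − 2·1 = -2, t = 1 − 2·(-5) = 11  (check: 469·(-2) + 86·11 = 8)
  q = 4: r = 7, s = 1 − 4·(-2) = 9, t = -5 − 4·11 = -49  (check: 469·9 + 86·(-49) = 7)
  q = 1: r = 1, s = -2 − 1·9 = -11, t = 11 − 1·(-49) = 60  (check: 469·(-11) + 86·60 = 1)
The row with r = 1 (the gcd) gives the Bezout coefficients s = -11, t = 60.
Result: 469 · (-11) + 86 · (60) = 1.

gcd(469, 86) = 1; s = -11, t = 60 (check: 469·(-11) + 86·60 = 1).


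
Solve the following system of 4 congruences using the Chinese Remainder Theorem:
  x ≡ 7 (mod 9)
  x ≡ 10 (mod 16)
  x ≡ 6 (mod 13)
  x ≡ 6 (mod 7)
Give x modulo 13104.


Product of moduli M = 9 · 16 · 13 · 7 = 13104.
Merge one congruence at a time:
  Start: x ≡ 7 (mod 9).
  Combine with x ≡ 10 (mod 16); new modulus lcm = 144.
    Write x = 7 + 9·t and substitute into x ≡ 10 (mod 16): 9·t ≡ 10 − 7 = 3 (mod 16).
    The inverse of 9 mod 16 is 9 (since 9·9 = 81 = 5·16 + 1), so t ≡ 9·3 = 27 ≡ 11 (mod 16).
    Then x = 7 + 9·11 = 106, valid modulo lcm(9, 16) = 144: x ≡ 106 (mod 144).
  Combine with x ≡ 6 (mod 13); new modulus lcm = 1872.
    Write x = 106 + 144·t and substitute into x ≡ 6 (mod 13): 144·t ≡ 6 − 106 = -100 (mod 13).
    Reduce coefficients mod 13: 1·t ≡ 4 (mod 13).
    So t ≡ 4 (mod 13).
    Then x = 106 + 144·4 = 682, valid modulo lcm(144, 13) = 1872: x ≡ 682 (mod 1872).
  Combine with x ≡ 6 (mod 7); new modulus lcm = 13104.
    Write x = 682 + 1872·t and substitute into x ≡ 6 (mod 7): 1872·t ≡ 6 − 682 = -676 (mod 7).
    Reduce coefficients mod 7: 3·t ≡ 3 (mod 7).
    The inverse of 3 mod 7 is 5 (since 3·5 = 15 = 2·7 + 1), so t ≡ 5·3 = 15 ≡ 1 (mod 7).
    Then x = 682 + 1872·1 = 2554, valid modulo lcm(1872, 7) = 13104: x ≡ 2554 (mod 13104).
Verify against each original: 2554 mod 9 = 7, 2554 mod 16 = 10, 2554 mod 13 = 6, 2554 mod 7 = 6.

x ≡ 2554 (mod 13104).


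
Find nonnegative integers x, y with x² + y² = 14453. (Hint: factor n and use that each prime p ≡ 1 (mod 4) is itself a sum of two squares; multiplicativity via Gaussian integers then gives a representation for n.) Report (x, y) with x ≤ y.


Step 1: Factor n = 14453 = 97 · 149.
Step 2: Check the mod-4 condition on each prime factor: 97 ≡ 1 (mod 4), exponent 1; 149 ≡ 1 (mod 4), exponent 1.
All primes ≡ 3 (mod 4) appear to even exponent (or don't appear), so by the two-squares theorem n IS expressible as a sum of two squares.
Step 3: Build a representation. Here n = 97 · 149 is a product of primes ≡ 1 (mod 4). Each prime p ≡ 1 (mod 4) is itself a sum of two squares; find a² by testing p − a² for a perfect square:
  97: 97 − 1² = 96, 97 − 2² = 93, 97 − 3² = 88, 97 − 4² = 81 = 9² ⇒ 97 = 4² + 9².
  149: 149 − 1² = 148, 149 − 2² = 145, 149 − 3² = 140, 149 − 4² = 133, 149 − 5² = 124, 149 − 6² = 113, 149 − 7² = 100 = 10² ⇒ 149 = 7² + 10².
  Combine using the Brahmagupta–Fibonacci identity (a² + b²)(c² + d²) = (ac − bd)² + (ad + bc)² = (ac + bd)² + (ad − bc)²:
  97 · 149 = 14453: from (4² + 9²)(7² + 10²), take (4·7 − 9·10, 4·10 + 9·7) = (28 − 90, 40 + 63) = (-62, 103); dropping signs (only squares matter) gives (62, 103); check 62² + 103² = 3844 + 10609 = 14453 ✓.
Step 4: Order so x ≤ y and verify: 62² + 103² = 3844 + 10609 = 14453 = n. ✓

n = 14453 = 62² + 103² (one valid representation with x ≤ y).


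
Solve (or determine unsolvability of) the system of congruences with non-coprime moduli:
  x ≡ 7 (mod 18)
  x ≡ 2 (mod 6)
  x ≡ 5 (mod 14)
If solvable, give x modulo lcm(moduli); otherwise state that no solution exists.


Moduli 18, 6, 14 are not pairwise coprime, so CRT works modulo lcm(m_i) when all pairwise compatibility conditions hold.
Pairwise compatibility: gcd(m_i, m_j) must divide a_i - a_j for every pair.
Merge one congruence at a time:
  Start: x ≡ 7 (mod 18).
  Combine with x ≡ 2 (mod 6): gcd(18, 6) = 6, and 2 - 7 = -5 is NOT divisible by 6.
    ⇒ system is inconsistent (no integer solution).

No solution (the system is inconsistent).


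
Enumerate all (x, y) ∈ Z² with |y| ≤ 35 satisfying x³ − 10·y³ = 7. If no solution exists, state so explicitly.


The equation is x³ - 10y³ = 7. For fixed y, x³ = 10·y³ + 7, so a solution requires the RHS to be a perfect cube.
Strategy: iterate y from -35 to 35, compute RHS = 10·y³ + 7, and check whether it is a (positive or negative) perfect cube.
Check small values of y:
  y = 0: RHS = 7 is not a perfect cube.
  y = 1: RHS = 17 is not a perfect cube.
  y = -1: RHS = -3 is not a perfect cube.
  y = 2: RHS = 87 is not a perfect cube.
  y = -2: RHS = -73 is not a perfect cube.
  y = 3: RHS = 277 is not a perfect cube.
  y = -3: RHS = -263 is not a perfect cube.
Continuing the search up to |y| = 35 finds no solutions either.
No (x, y) in the scanned range satisfies the equation.

No integer solutions with |y| ≤ 35.


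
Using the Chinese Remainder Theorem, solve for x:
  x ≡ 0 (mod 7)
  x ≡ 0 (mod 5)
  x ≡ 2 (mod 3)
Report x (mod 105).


Moduli 7, 5, 3 are pairwise coprime; by CRT there is a unique solution modulo M = 7 · 5 · 3 = 105.
Solve pairwise, accumulating the modulus:
  Start with x ≡ 0 (mod 7).
  Combine with x ≡ 0 (mod 5): since gcd(7, 5) = 1, we get a unique residue mod 35.
    Write x = 0 + 7·t and substitute into x ≡ 0 (mod 5): 7·t ≡ 0 − 0 = 0 (mod 5).
    Reduce coefficients mod 5: 2·t ≡ 0 (mod 5).
    The inverse of 2 mod 5 is 3 (since 2·3 = 6 = 1·5 + 1), so t ≡ 3·0 = 0 ≡ 0 (mod 5).
    Then x = 0 + 7·0 = 0, valid modulo lcm(7, 5) = 35: x ≡ 0 (mod 35).
  Combine with x ≡ 2 (mod 3): since gcd(35, 3) = 1, we get a unique residue mod 105.
    Write x = 0 + 35·t and substitute into x ≡ 2 (mod 3): 35·t ≡ 2 − 0 = 2 (mod 3).
    Reduce coefficients mod 3: 2·t ≡ 2 (mod 3).
    The inverse of 2 mod 3 is 2 (since 2·2 = 4 = 1·3 + 1), so t ≡ 2·2 = 4 ≡ 1 (mod 3).
    Then x = 0 + 35·1 = 35, valid modulo lcm(35, 3) = 105: x ≡ 35 (mod 105).
Verify: 35 mod 7 = 0 ✓, 35 mod 5 = 0 ✓, 35 mod 3 = 2 ✓.

x ≡ 35 (mod 105).


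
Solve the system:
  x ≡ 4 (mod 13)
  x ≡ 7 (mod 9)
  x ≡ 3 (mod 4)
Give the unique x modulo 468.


Moduli 13, 9, 4 are pairwise coprime; by CRT there is a unique solution modulo M = 13 · 9 · 4 = 468.
Solve pairwise, accumulating the modulus:
  Start with x ≡ 4 (mod 13).
  Combine with x ≡ 7 (mod 9): since gcd(13, 9) = 1, we get a unique residue mod 117.
    Write x = 4 + 13·t and substitute into x ≡ 7 (mod 9): 13·t ≡ 7 − 4 = 3 (mod 9).
    Reduce coefficients mod 9: 4·t ≡ 3 (mod 9).
    The inverse of 4 mod 9 is 7 (since 4·7 = 28 = 3·9 + 1), so t ≡ 7·3 = 21 ≡ 3 (mod 9).
    Then x = 4 + 13·3 = 43, valid modulo lcm(13, 9) = 117: x ≡ 43 (mod 117).
  Combine with x ≡ 3 (mod 4): since gcd(117, 4) = 1, we get a unique residue mod 468.
    Write x = 43 + 117·t and substitute into x ≡ 3 (mod 4): 117·t ≡ 3 − 43 = -40 (mod 4).
    Reduce coefficients mod 4: 1·t ≡ 0 (mod 4).
    So t ≡ 0 (mod 4).
    Then x = 43 + 117·0 = 43, valid modulo lcm(117, 4) = 468: x ≡ 43 (mod 468).
Verify: 43 mod 13 = 4 ✓, 43 mod 9 = 7 ✓, 43 mod 4 = 3 ✓.

x ≡ 43 (mod 468).


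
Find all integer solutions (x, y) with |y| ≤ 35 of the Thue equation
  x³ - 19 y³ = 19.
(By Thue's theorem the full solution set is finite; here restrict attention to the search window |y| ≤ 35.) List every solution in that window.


The equation is x³ - 19y³ = 19. For fixed y, x³ = 19·y³ + 19, so a solution requires the RHS to be a perfect cube.
Strategy: iterate y from -35 to 35, compute RHS = 19·y³ + 19, and check whether it is a (positive or negative) perfect cube.
Check small values of y:
  y = 0: RHS = 19 is not a perfect cube.
  y = 1: RHS = 38 is not a perfect cube.
  y = -1: RHS = 0 = (0)³ ⇒ x = 0 works.
  y = 2: RHS = 171 is not a perfect cube.
  y = -2: RHS = -133 is not a perfect cube.
  y = 3: RHS = 532 is not a perfect cube.
  y = -3: RHS = -494 is not a perfect cube.
Continuing the search up to |y| = 35 finds no further solutions beyond those listed.
Collected solutions: (0, -1).

Solutions (with |y| ≤ 35): (0, -1).


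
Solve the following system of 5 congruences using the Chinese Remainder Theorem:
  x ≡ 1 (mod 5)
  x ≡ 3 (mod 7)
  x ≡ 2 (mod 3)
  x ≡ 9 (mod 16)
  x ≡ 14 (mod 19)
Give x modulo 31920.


Product of moduli M = 5 · 7 · 3 · 16 · 19 = 31920.
Merge one congruence at a time:
  Start: x ≡ 1 (mod 5).
  Combine with x ≡ 3 (mod 7); new modulus lcm = 35.
    Write x = 1 + 5·t and substitute into x ≡ 3 (mod 7): 5·t ≡ 3 − 1 = 2 (mod 7).
    The inverse of 5 mod 7 is 3 (since 5·3 = 15 = 2·7 + 1), so t ≡ 3·2 = 6 ≡ 6 (mod 7).
    Then x = 1 + 5·6 = 31, valid modulo lcm(5, 7) = 35: x ≡ 31 (mod 35).
  Combine with x ≡ 2 (mod 3); new modulus lcm = 105.
    Write x = 31 + 35·t and substitute into x ≡ 2 (mod 3): 35·t ≡ 2 − 31 = -29 (mod 3).
    Reduce coefficients mod 3: 2·t ≡ 1 (mod 3).
    The inverse of 2 mod 3 is 2 (since 2·2 = 4 = 1·3 + 1), so t ≡ 2·1 = 2 ≡ 2 (mod 3).
    Then x = 31 + 35·2 = 101, valid modulo lcm(35, 3) = 105: x ≡ 101 (mod 105).
  Combine with x ≡ 9 (mod 16); new modulus lcm = 1680.
    Write x = 101 + 105·t and substitute into x ≡ 9 (mod 16): 105·t ≡ 9 − 101 = -92 (mod 16).
    Reduce coefficients mod 16: 9·t ≡ 4 (mod 16).
    The inverse of 9 mod 16 is 9 (since 9·9 = 81 = 5·16 + 1), so t ≡ 9·4 = 36 ≡ 4 (mod 16).
    Then x = 101 + 105·4 = 521, valid modulo lcm(105, 16) = 1680: x ≡ 521 (mod 1680).
  Combine with x ≡ 14 (mod 19); new modulus lcm = 31920.
    Write x = 521 + 1680·t and substitute into x ≡ 14 (mod 19): 1680·t ≡ 14 − 521 = -507 (mod 19).
    Reduce coefficients mod 19: 8·t ≡ 6 (mod 19).
    The inverse of 8 mod 19 is 12 (since 8·12 = 96 = 5·19 + 1), so t ≡ 12·6 = 72 ≡ 15 (mod 19).
    Then x = 521 + 1680·15 = 25721, valid modulo lcm(1680, 19) = 31920: x ≡ 25721 (mod 31920).
Verify against each original: 25721 mod 5 = 1, 25721 mod 7 = 3, 25721 mod 3 = 2, 25721 mod 16 = 9, 25721 mod 19 = 14.

x ≡ 25721 (mod 31920).


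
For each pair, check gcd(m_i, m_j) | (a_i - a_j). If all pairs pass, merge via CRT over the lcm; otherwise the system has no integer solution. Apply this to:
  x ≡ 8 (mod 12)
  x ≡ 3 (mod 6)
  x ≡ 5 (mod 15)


Moduli 12, 6, 15 are not pairwise coprime, so CRT works modulo lcm(m_i) when all pairwise compatibility conditions hold.
Pairwise compatibility: gcd(m_i, m_j) must divide a_i - a_j for every pair.
Merge one congruence at a time:
  Start: x ≡ 8 (mod 12).
  Combine with x ≡ 3 (mod 6): gcd(12, 6) = 6, and 3 - 8 = -5 is NOT divisible by 6.
    ⇒ system is inconsistent (no integer solution).

No solution (the system is inconsistent).


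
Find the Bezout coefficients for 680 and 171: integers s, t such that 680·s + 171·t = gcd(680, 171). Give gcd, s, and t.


Euclidean algorithm on (680, 171) — divide until remainder is 0:
  680 = 3 · 171 + 167
  171 = 1 · 167 + 4
  167 = 41 · 4 + 3
  4 = 1 · 3 + 1
  3 = 3 · 1 + 0
gcd(680, 171) = 1.
Track Bezout coefficients alongside the remainders: start with r₀ = 680 = a·1 + b·0 (s = 1, t = 0) and r₁ = 171 = a·0 + b·1 (s = 0, t = 1); each new remainder r_{k+1} = r_{k-1} − q_k·r_k inherits s_{k+1} = s_{k-1} − q_k·s_k, t_{k+1} = t_{k-1} − q_k·t_k, so r_k = a·s_k + b·t_k at every step:
  q = 3: r = 167, s = 1 − 3·0 = 1, t = 0 − 3·1 = -3  (check: 680·1 + 171·(-3) = 167)
  q = 1: r = 4, s = 0 − 1·1 = -1, t = 1 − 1·(-3) = 4  (check: 680·(-1) + 171·4 = 4)
  q = 41: r = 3, s = 1 − 41·(-1) = 42, t = -3 − 41·4 = -167  (check: 680·42 + 171·(-167) = 3)
  q = 1: r = 1, s = -1 − 1·42 = -43, t = 4 − 1·(-167) = 171  (check: 680·(-43) + 171·171 = 1)
The row with r = 1 (the gcd) gives the Bezout coefficients s = -43, t = 171.
Result: 680 · (-43) + 171 · (171) = 1.

gcd(680, 171) = 1; s = -43, t = 171 (check: 680·(-43) + 171·171 = 1).


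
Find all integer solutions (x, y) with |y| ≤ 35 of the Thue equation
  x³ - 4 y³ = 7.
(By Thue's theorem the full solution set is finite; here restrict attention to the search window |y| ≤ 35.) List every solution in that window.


The equation is x³ - 4y³ = 7. For fixed y, x³ = 4·y³ + 7, so a solution requires the RHS to be a perfect cube.
Strategy: iterate y from -35 to 35, compute RHS = 4·y³ + 7, and check whether it is a (positive or negative) perfect cube.
Check small values of y:
  y = 0: RHS = 7 is not a perfect cube.
  y = 1: RHS = 11 is not a perfect cube.
  y = -1: RHS = 3 is not a perfect cube.
  y = 2: RHS = 39 is not a perfect cube.
  y = -2: RHS = -25 is not a perfect cube.
  y = 3: RHS = 115 is not a perfect cube.
  y = -3: RHS = -101 is not a perfect cube.
Continuing the search up to |y| = 35 finds no solutions either.
No (x, y) in the scanned range satisfies the equation.

No integer solutions with |y| ≤ 35.


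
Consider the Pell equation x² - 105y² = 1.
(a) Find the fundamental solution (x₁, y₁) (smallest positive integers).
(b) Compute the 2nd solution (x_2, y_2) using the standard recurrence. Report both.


Step 1: Find the fundamental solution (x₁, y₁) of x² - 105y² = 1.
  Expand √105 as a continued fraction. a₀ = ⌊√105⌋ = 10; iterate m_{k+1} = d_k·a_k − m_k, d_{k+1} = (105 − m_{k+1}²)/d_k, a_{k+1} = ⌊(a₀ + m_{k+1})/d_{k+1}⌋ (starting m₀ = 0, d₀ = 1), with convergents p_k = a_k·p_{k-1} + p_{k-2}, q_k = a_k·q_{k-1} + q_{k-2} (p₋₁ = 1, q₋₁ = 0):
  k = 0: a₀ = 10; p₀/q₀ = 10/1; p₀² − 105·q₀² = 100 − 105 = -5.
  k = 1: m = 10, d = 5, a = ⌊(10 + 10)/5⌋ = 4; p/q = (4·10 + 1)/(4·1 + 0) = 41/4; p² − 105·q² = 1681 − 1680 = 1.
  The first convergent with p² − 105·q² = 1 gives the fundamental solution (x₁, y₁) = (41, 4).
Step 2: Apply the recurrence (x_{n+1}, y_{n+1}) = (x₁x_n + 105y₁y_n, x₁y_n + y₁x_n) repeatedly.
  From (x_1, y_1) = (41, 4): x_2 = 41·41 + 105·4·4 = 3361; y_2 = 41·4 + 4·41 = 328.
Step 3: Verify x_2² - 105·y_2² = 11296321 - 11296320 = 1 (should be 1). ✓

(x_1, y_1) = (41, 4); (x_2, y_2) = (3361, 328).


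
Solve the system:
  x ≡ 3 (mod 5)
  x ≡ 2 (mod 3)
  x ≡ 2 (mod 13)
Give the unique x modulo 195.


Moduli 5, 3, 13 are pairwise coprime; by CRT there is a unique solution modulo M = 5 · 3 · 13 = 195.
Solve pairwise, accumulating the modulus:
  Start with x ≡ 3 (mod 5).
  Combine with x ≡ 2 (mod 3): since gcd(5, 3) = 1, we get a unique residue mod 15.
    Write x = 3 + 5·t and substitute into x ≡ 2 (mod 3): 5·t ≡ 2 − 3 = -1 (mod 3).
    Reduce coefficients mod 3: 2·t ≡ 2 (mod 3).
    The inverse of 2 mod 3 is 2 (since 2·2 = 4 = 1·3 + 1), so t ≡ 2·2 = 4 ≡ 1 (mod 3).
    Then x = 3 + 5·1 = 8, valid modulo lcm(5, 3) = 15: x ≡ 8 (mod 15).
  Combine with x ≡ 2 (mod 13): since gcd(15, 13) = 1, we get a unique residue mod 195.
    Write x = 8 + 15·t and substitute into x ≡ 2 (mod 13): 15·t ≡ 2 − 8 = -6 (mod 13).
    Reduce coefficients mod 13: 2·t ≡ 7 (mod 13).
    The inverse of 2 mod 13 is 7 (since 2·7 = 14 = 1·13 + 1), so t ≡ 7·7 = 49 ≡ 10 (mod 13).
    Then x = 8 + 15·10 = 158, valid modulo lcm(15, 13) = 195: x ≡ 158 (mod 195).
Verify: 158 mod 5 = 3 ✓, 158 mod 3 = 2 ✓, 158 mod 13 = 2 ✓.

x ≡ 158 (mod 195).


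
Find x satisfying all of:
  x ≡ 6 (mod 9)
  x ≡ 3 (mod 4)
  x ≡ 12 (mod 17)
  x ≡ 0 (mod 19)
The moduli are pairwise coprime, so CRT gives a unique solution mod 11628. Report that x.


Product of moduli M = 9 · 4 · 17 · 19 = 11628.
Merge one congruence at a time:
  Start: x ≡ 6 (mod 9).
  Combine with x ≡ 3 (mod 4); new modulus lcm = 36.
    Write x = 6 + 9·t and substitute into x ≡ 3 (mod 4): 9·t ≡ 3 − 6 = -3 (mod 4).
    Reduce coefficients mod 4: 1·t ≡ 1 (mod 4).
    So t ≡ 1 (mod 4).
    Then x = 6 + 9·1 = 15, valid modulo lcm(9, 4) = 36: x ≡ 15 (mod 36).
  Combine with x ≡ 12 (mod 17); new modulus lcm = 612.
    Write x = 15 + 36·t and substitute into x ≡ 12 (mod 17): 36·t ≡ 12 − 15 = -3 (mod 17).
    Reduce coefficients mod 17: 2·t ≡ 14 (mod 17).
    The inverse of 2 mod 17 is 9 (since 2·9 = 18 = 1·17 + 1), so t ≡ 9·14 = 126 ≡ 7 (mod 17).
    Then x = 15 + 36·7 = 267, valid modulo lcm(36, 17) = 612: x ≡ 267 (mod 612).
  Combine with x ≡ 0 (mod 19); new modulus lcm = 11628.
    Write x = 267 + 612·t and substitute into x ≡ 0 (mod 19): 612·t ≡ 0 − 267 = -267 (mod 19).
    Reduce coefficients mod 19: 4·t ≡ 18 (mod 19).
    The inverse of 4 mod 19 is 5 (since 4·5 = 20 = 1·19 + 1), so t ≡ 5·18 = 90 ≡ 14 (mod 19).
    Then x = 267 + 612·14 = 8835, valid modulo lcm(612, 19) = 11628: x ≡ 8835 (mod 11628).
Verify against each original: 8835 mod 9 = 6, 8835 mod 4 = 3, 8835 mod 17 = 12, 8835 mod 19 = 0.

x ≡ 8835 (mod 11628).


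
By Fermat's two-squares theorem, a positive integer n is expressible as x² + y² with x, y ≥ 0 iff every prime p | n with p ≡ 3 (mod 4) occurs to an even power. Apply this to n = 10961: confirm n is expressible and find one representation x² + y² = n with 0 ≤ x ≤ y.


Step 1: Factor n = 10961 = 97 · 113.
Step 2: Check the mod-4 condition on each prime factor: 97 ≡ 1 (mod 4), exponent 1; 113 ≡ 1 (mod 4), exponent 1.
All primes ≡ 3 (mod 4) appear to even exponent (or don't appear), so by the two-squares theorem n IS expressible as a sum of two squares.
Step 3: Build a representation. Here n = 97 · 113 is a product of primes ≡ 1 (mod 4). Each prime p ≡ 1 (mod 4) is itself a sum of two squares; find a² by testing p − a² for a perfect square:
  97: 97 − 1² = 96, 97 − 2² = 93, 97 − 3² = 88, 97 − 4² = 81 = 9² ⇒ 97 = 4² + 9².
  113: 113 − 1² = 112, 113 − 2² = 109, 113 − 3² = 104, 113 − 4² = 97, 113 − 5² = 88, 113 − 6² = 77, 113 − 7² = 64 = 8² ⇒ 113 = 7² + 8².
  Combine using the Brahmagupta–Fibonacci identity (a² + b²)(c² + d²) = (ac − bd)² + (ad + bc)² = (ac + bd)² + (ad − bc)²:
  97 · 113 = 10961: from (4² + 9²)(7² + 8²), take (4·7 − 9·8, 4·8 + 9·7) = (28 − 72, 32 + 63) = (-44, 95); dropping signs (only squares matter) gives (44, 95); check 44² + 95² = 1936 + 9025 = 10961 ✓.
Step 4: Order so x ≤ y and verify: 44² + 95² = 1936 + 9025 = 10961 = n. ✓

n = 10961 = 44² + 95² (one valid representation with x ≤ y).


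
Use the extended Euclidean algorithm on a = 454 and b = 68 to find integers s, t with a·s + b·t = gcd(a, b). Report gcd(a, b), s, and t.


Euclidean algorithm on (454, 68) — divide until remainder is 0:
  454 = 6 · 68 + 46
  68 = 1 · 46 + 22
  46 = 2 · 22 + 2
  22 = 11 · 2 + 0
gcd(454, 68) = 2.
Track Bezout coefficients alongside the remainders: start with r₀ = 454 = a·1 + b·0 (s = 1, t = 0) and r₁ = 68 = a·0 + b·1 (s = 0, t = 1); each new remainder r_{k+1} = r_{k-1} − q_k·r_k inherits s_{k+1} = s_{k-1} − q_k·s_k, t_{k+1} = t_{k-1} − q_k·t_k, so r_k = a·s_k + b·t_k at every step:
  q = 6: r = 46, s = 1 − 6·0 = 1, t = 0 − 6·1 = -6  (check: 454·1 + 68·(-6) = 46)
  q = 1: r = 22, s = 0 − 1·1 = -1, t = 1 − 1·(-6) = 7  (check: 454·(-1) + 68·7 = 22)
  q = 2: r = 2, s = 1 − 2·(-1) = 3, t = -6 − 2·7 = -20  (check: 454·3 + 68·(-20) = 2)
The row with r = 2 (the gcd) gives the Bezout coefficients s = 3, t = -20.
Result: 454 · (3) + 68 · (-20) = 2.

gcd(454, 68) = 2; s = 3, t = -20 (check: 454·3 + 68·(-20) = 2).


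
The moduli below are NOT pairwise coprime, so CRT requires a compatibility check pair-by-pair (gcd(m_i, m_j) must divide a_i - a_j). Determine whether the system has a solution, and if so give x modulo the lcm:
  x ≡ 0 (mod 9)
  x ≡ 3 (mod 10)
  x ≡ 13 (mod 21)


Moduli 9, 10, 21 are not pairwise coprime, so CRT works modulo lcm(m_i) when all pairwise compatibility conditions hold.
Pairwise compatibility: gcd(m_i, m_j) must divide a_i - a_j for every pair.
Merge one congruence at a time:
  Start: x ≡ 0 (mod 9).
  Combine with x ≡ 3 (mod 10): gcd(9, 10) = 1; 3 - 0 = 3, which IS divisible by 1, so compatible.
    Write x = 0 + 9·t and substitute into x ≡ 3 (mod 10): 9·t ≡ 3 − 0 = 3 (mod 10).
    The inverse of 9 mod 10 is 9 (since 9·9 = 81 = 8·10 + 1), so t ≡ 9·3 = 27 ≡ 7 (mod 10).
    Then x = 0 + 9·7 = 63, valid modulo lcm(9, 10) = 90: x ≡ 63 (mod 90).
  Combine with x ≡ 13 (mod 21): gcd(90, 21) = 3, and 13 - 63 = -50 is NOT divisible by 3.
    ⇒ system is inconsistent (no integer solution).

No solution (the system is inconsistent).


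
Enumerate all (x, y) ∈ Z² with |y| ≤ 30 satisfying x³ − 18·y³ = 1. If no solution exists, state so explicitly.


The equation is x³ - 18y³ = 1. For fixed y, x³ = 18·y³ + 1, so a solution requires the RHS to be a perfect cube.
Strategy: iterate y from -30 to 30, compute RHS = 18·y³ + 1, and check whether it is a (positive or negative) perfect cube.
Check small values of y:
  y = 0: RHS = 1 = (1)³ ⇒ x = 1 works.
  y = 1: RHS = 19 is not a perfect cube.
  y = -1: RHS = -17 is not a perfect cube.
  y = 2: RHS = 145 is not a perfect cube.
  y = -2: RHS = -143 is not a perfect cube.
  y = 3: RHS = 487 is not a perfect cube.
  y = -3: RHS = -485 is not a perfect cube.
Continuing the search up to |y| = 30 finds no further solutions beyond those listed.
Collected solutions: (1, 0).

Solutions (with |y| ≤ 30): (1, 0).


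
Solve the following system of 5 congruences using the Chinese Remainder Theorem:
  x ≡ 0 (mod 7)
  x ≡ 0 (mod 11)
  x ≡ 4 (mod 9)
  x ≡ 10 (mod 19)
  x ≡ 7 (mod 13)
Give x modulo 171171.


Product of moduli M = 7 · 11 · 9 · 19 · 13 = 171171.
Merge one congruence at a time:
  Start: x ≡ 0 (mod 7).
  Combine with x ≡ 0 (mod 11); new modulus lcm = 77.
    Write x = 0 + 7·t and substitute into x ≡ 0 (mod 11): 7·t ≡ 0 − 0 = 0 (mod 11).
    The inverse of 7 mod 11 is 8 (since 7·8 = 56 = 5·11 + 1), so t ≡ 8·0 = 0 ≡ 0 (mod 11).
    Then x = 0 + 7·0 = 0, valid modulo lcm(7, 11) = 77: x ≡ 0 (mod 77).
  Combine with x ≡ 4 (mod 9); new modulus lcm = 693.
    Write x = 0 + 77·t and substitute into x ≡ 4 (mod 9): 77·t ≡ 4 − 0 = 4 (mod 9).
    Reduce coefficients mod 9: 5·t ≡ 4 (mod 9).
    The inverse of 5 mod 9 is 2 (since 5·2 = 10 = 1·9 + 1), so t ≡ 2·4 = 8 ≡ 8 (mod 9).
    Then x = 0 + 77·8 = 616, valid modulo lcm(77, 9) = 693: x ≡ 616 (mod 693).
  Combine with x ≡ 10 (mod 19); new modulus lcm = 13167.
    Write x = 616 + 693·t and substitute into x ≡ 10 (mod 19): 693·t ≡ 10 − 616 = -606 (mod 19).
    Reduce coefficients mod 19: 9·t ≡ 2 (mod 19).
    The inverse of 9 mod 19 is 17 (since 9·17 = 153 = 8·19 + 1), so t ≡ 17·2 = 34 ≡ 15 (mod 19).
    Then x = 616 + 693·15 = 11011, valid modulo lcm(693, 19) = 13167: x ≡ 11011 (mod 13167).
  Combine with x ≡ 7 (mod 13); new modulus lcm = 171171.
    Write x = 11011 + 13167·t and substitute into x ≡ 7 (mod 13): 13167·t ≡ 7 − 11011 = -11004 (mod 13).
    Reduce coefficients mod 13: 11·t ≡ 7 (mod 13).
    The inverse of 11 mod 13 is 6 (since 11·6 = 66 = 5·13 + 1), so t ≡ 6·7 = 42 ≡ 3 (mod 13).
    Then x = 11011 + 13167·3 = 50512, valid modulo lcm(13167, 13) = 171171: x ≡ 50512 (mod 171171).
Verify against each original: 50512 mod 7 = 0, 50512 mod 11 = 0, 50512 mod 9 = 4, 50512 mod 19 = 10, 50512 mod 13 = 7.

x ≡ 50512 (mod 171171).
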